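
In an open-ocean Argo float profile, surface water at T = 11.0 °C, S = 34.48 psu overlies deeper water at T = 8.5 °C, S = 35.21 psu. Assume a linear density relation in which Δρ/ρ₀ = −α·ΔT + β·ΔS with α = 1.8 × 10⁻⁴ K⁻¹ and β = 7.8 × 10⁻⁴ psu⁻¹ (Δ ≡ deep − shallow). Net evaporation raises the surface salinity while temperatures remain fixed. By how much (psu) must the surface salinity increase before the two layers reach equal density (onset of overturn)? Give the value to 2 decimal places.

Neutral buoyancy requires −α(T_deep − T_surf) + β(S_deep − S_surf′) = 0.
S_surf′ = S_deep − (α/β)·ΔT = 35.21 − (1.8 × 10⁻⁴/7.8 × 10⁻⁴)·(-2.5) = 35.7869 psu.
Increase required: 35.7869 − 34.48 = 1.3069 psu.

1.31 psu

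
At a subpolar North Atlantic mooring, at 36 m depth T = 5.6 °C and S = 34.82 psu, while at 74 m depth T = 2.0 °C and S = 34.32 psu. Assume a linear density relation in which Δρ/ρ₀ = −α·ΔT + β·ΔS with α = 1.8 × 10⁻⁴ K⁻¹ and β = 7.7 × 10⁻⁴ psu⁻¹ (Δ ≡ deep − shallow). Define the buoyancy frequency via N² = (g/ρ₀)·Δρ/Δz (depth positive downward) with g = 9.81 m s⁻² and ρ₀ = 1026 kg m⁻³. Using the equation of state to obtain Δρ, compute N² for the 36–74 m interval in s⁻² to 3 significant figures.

6.79 × 10⁻⁵ s⁻²

ΔT = -3.6 K, ΔS = -0.50 psu (deep − shallow).
Δρ/ρ₀ = −αΔT + βΔS = 6.48 × 10⁻⁴ − 3.85 × 10⁻⁴ = 2.63 × 10⁻⁴, so Δρ ≈ 0.2698 kg m⁻³.
N² = (g/ρ₀)·Δρ/Δz = g·(Δρ/ρ₀)/Δz = 9.81 × 2.63 × 10⁻⁴ / 38 = 6.7896 × 10⁻⁵ s⁻² ≈ 6.79 × 10⁻⁵ s⁻².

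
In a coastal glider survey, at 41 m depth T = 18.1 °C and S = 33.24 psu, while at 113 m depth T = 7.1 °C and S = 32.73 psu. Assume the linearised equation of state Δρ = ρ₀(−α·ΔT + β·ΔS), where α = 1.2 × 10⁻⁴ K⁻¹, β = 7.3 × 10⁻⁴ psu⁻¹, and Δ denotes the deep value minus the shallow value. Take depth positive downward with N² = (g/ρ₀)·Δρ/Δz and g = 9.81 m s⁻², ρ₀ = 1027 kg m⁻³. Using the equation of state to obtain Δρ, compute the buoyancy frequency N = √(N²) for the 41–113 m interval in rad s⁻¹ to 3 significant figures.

ΔT = -11.0 K, ΔS = -0.51 psu (deep − shallow).
Δρ/ρ₀ = −αΔT + βΔS = 1.32 × 10⁻³ − 3.723 × 10⁻⁴ = 9.477 × 10⁻⁴, so Δρ ≈ 0.9733 kg m⁻³.
N² = (g/ρ₀)·Δρ/Δz = g·(Δρ/ρ₀)/Δz = 9.81 × 9.477 × 10⁻⁴ / 72 = 1.2912 × 10⁻⁴ s⁻².
N = √(1.2912 × 10⁻⁴) = 0.011363 rad s⁻¹ ≈ 0.0114 rad s⁻¹.

0.0114 rad s⁻¹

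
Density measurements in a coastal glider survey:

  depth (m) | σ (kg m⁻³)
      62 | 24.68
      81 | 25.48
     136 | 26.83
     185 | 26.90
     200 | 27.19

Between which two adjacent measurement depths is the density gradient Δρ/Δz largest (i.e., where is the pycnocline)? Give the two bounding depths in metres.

Compute the density gradient over each adjacent pair:
  62–81 m: Δρ/Δz = 0.80/19 = 0.042 kg m⁻⁴
  81–136 m: Δρ/Δz = 1.35/55 = 0.025 kg m⁻⁴
  136–185 m: Δρ/Δz = 0.07/49 = 1.4 × 10⁻³ kg m⁻⁴
  185–200 m: Δρ/Δz = 0.29/15 = 0.019 kg m⁻⁴
The largest gradient is in the 62–81 m interval — the pycnocline.

62–81 m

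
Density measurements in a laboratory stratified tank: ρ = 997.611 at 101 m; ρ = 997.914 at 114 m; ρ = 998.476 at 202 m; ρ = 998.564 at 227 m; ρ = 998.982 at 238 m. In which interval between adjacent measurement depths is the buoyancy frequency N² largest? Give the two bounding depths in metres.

Compute the density gradient over each adjacent pair:
  101–114 m: Δρ/Δz = 0.303/13 = 0.023 kg m⁻⁴
  114–202 m: Δρ/Δz = 0.562/88 = 6.4 × 10⁻³ kg m⁻⁴
  202–227 m: Δρ/Δz = 0.088/25 = 3.5 × 10⁻³ kg m⁻⁴
  227–238 m: Δρ/Δz = 0.418/11 = 0.038 kg m⁻⁴
The largest gradient is in the 227–238 m interval — the pycnocline.

227–238 m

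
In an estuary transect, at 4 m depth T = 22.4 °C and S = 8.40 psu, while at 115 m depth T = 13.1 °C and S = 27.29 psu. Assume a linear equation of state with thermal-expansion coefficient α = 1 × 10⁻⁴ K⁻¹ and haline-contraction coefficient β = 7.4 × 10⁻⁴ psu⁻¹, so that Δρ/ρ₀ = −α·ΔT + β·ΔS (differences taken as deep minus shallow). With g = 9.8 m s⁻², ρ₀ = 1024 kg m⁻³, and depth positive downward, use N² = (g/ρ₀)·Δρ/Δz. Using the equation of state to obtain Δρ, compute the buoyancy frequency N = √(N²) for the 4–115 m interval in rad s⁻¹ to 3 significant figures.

0.0363 rad s⁻¹

ΔT = -9.3 K, ΔS = +18.89 psu (deep − shallow).
Δρ/ρ₀ = −αΔT + βΔS = 9.30 × 10⁻⁴ + 0.0139786 = 0.0149086, so Δρ ≈ 15.27 kg m⁻³.
N² = (g/ρ₀)·Δρ/Δz = g·(Δρ/ρ₀)/Δz = 9.8 × 0.0149086 / 111 = 1.3163 × 10⁻³ s⁻².
N = √(1.3163 × 10⁻³) = 0.036281 rad s⁻¹ ≈ 0.0363 rad s⁻¹.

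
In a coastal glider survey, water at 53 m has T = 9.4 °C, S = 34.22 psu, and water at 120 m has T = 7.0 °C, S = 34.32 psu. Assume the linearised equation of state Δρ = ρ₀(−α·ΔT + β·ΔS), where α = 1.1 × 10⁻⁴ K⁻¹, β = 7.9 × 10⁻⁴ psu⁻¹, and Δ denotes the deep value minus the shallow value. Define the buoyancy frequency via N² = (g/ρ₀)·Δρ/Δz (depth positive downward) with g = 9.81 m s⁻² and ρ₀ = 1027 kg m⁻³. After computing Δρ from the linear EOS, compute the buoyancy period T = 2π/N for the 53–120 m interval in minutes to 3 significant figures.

ΔT = -2.4 K, ΔS = +0.10 psu (deep − shallow).
Δρ/ρ₀ = −αΔT + βΔS = 2.64 × 10⁻⁴ + 7.90 × 10⁻⁵ = 3.43 × 10⁻⁴, so Δρ ≈ 0.3523 kg m⁻³.
N² = (g/ρ₀)·Δρ/Δz = g·(Δρ/ρ₀)/Δz = 9.81 × 3.43 × 10⁻⁴ / 67 = 5.0221 × 10⁻⁵ s⁻².
N = √(5.0221 × 10⁻⁵) = 7.0867 × 10⁻³ rad s⁻¹ → T = 2π/N = 886.62 s = 14.777 min ≈ 14.8 min.

14.8 min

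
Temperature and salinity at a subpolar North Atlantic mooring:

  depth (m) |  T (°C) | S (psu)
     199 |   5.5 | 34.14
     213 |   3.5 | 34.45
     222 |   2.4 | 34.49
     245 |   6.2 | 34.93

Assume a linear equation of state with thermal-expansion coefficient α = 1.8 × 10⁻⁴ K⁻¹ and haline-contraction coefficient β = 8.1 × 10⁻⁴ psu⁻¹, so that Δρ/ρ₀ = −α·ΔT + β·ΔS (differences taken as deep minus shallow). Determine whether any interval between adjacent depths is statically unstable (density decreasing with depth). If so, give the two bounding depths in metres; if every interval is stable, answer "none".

222–245 m

Evaluate Δρ/ρ₀ = −αΔT + βΔS across each adjacent pair:
  199–213 m: −αΔT+βΔS = −(1.8 × 10⁻⁴)(-2.0)+(8.1 × 10⁻⁴)(+0.31) = 6.1 × 10⁻⁴ → stable
  213–222 m: −αΔT+βΔS = −(1.8 × 10⁻⁴)(-1.1)+(8.1 × 10⁻⁴)(+0.04) = 2.3 × 10⁻⁴ → stable
  222–245 m: −αΔT+βΔS = −(1.8 × 10⁻⁴)(+3.8)+(8.1 × 10⁻⁴)(+0.44) = -3.3 × 10⁻⁴ → UNSTABLE
The 222–245 m interval has Δρ < 0: lighter water underlies denser water.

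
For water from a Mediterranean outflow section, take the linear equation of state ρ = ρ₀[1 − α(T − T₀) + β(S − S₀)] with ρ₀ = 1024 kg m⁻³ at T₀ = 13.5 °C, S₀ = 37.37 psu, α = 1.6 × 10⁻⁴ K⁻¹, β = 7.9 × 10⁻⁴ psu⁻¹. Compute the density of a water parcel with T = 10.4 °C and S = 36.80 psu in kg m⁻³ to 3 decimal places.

1024.047 kg m⁻³

T − T₀ = -3.1 K, S − S₀ = -0.57 psu.
Bracket = 1 − α·(-3.1) + β·(-0.57) = 1 + (4.57 × 10⁻⁵) = 1.0000457.
ρ = 1024 × 1.0000457 = 1024.047 kg m⁻³.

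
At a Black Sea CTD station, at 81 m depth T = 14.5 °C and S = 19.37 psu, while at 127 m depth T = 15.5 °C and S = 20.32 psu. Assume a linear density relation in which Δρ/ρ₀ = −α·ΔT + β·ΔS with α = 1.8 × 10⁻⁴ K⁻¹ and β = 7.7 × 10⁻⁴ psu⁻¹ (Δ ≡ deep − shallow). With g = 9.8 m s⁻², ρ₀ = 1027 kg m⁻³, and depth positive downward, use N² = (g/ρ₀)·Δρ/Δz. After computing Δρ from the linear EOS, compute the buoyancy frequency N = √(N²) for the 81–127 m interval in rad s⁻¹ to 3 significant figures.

0.0108 rad s⁻¹

ΔT = +1.0 K, ΔS = +0.95 psu (deep − shallow).
Δρ/ρ₀ = −αΔT + βΔS = -1.80 × 10⁻⁴ + 7.315 × 10⁻⁴ = 5.515 × 10⁻⁴, so Δρ ≈ 0.5664 kg m⁻³.
N² = (g/ρ₀)·Δρ/Δz = g·(Δρ/ρ₀)/Δz = 9.8 × 5.515 × 10⁻⁴ / 46 = 1.1749 × 10⁻⁴ s⁻².
N = √(1.1749 × 10⁻⁴) = 0.010839 rad s⁻¹ ≈ 0.0108 rad s⁻¹.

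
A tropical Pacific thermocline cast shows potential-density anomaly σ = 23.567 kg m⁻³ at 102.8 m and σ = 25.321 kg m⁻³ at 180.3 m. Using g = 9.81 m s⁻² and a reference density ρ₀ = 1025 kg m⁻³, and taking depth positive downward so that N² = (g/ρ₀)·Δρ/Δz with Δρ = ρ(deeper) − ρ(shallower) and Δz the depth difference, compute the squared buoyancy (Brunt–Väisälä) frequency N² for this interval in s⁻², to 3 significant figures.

2.17 × 10⁻⁴ s⁻²

Δρ = 1025.321 − 1023.567 = 1.754 kg m⁻³ over Δz = 180.3 − 102.8 = 77.5 m.
N² = (9.81/1025) × (1.754/77.5) = 2.1661 × 10⁻⁴ s⁻² ≈ 2.17 × 10⁻⁴ s⁻².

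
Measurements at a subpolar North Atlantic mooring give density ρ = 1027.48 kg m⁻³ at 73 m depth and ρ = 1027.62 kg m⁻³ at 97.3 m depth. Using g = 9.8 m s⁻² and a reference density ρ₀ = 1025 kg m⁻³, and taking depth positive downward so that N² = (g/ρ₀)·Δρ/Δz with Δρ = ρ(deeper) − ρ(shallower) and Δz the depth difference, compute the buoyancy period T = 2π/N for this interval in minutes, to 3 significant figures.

14.1 min

Δρ = 1027.62 − 1027.48 = 0.14 kg m⁻³ over Δz = 97.3 − 73 = 24.3 m.
N² = (9.8/1025) × (0.14/24.3) = 5.5084 × 10⁻⁵ s⁻².
N = √(5.5084 × 10⁻⁵) = 7.4219 × 10⁻³ rad s⁻¹, so T = 2π/N = 846.57 s = 14.110 min ≈ 14.1 min.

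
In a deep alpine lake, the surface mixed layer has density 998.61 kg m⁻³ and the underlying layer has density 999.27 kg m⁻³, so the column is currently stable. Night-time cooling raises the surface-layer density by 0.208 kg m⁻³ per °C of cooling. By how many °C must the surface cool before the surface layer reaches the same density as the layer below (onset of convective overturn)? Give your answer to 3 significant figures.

Density deficit of the surface layer: 999.27 − 998.61 = 0.66 kg m⁻³.
Required change = 0.66 / 0.208 = 3.17 °C.

3.17 °C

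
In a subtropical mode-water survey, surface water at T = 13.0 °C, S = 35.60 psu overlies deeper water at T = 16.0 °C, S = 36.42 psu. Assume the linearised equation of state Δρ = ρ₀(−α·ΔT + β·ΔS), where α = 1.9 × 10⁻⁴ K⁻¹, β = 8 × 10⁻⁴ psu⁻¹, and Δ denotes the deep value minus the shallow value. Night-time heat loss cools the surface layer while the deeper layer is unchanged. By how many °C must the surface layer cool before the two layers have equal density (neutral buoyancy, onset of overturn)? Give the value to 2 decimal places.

0.45 °C

Neutral buoyancy requires Δρ = 0, i.e. −α(T_deep − T_surf′) + β(S_deep − S_surf) = 0.
T_surf′ = T_deep − (β/α)·ΔS = 16.0 − (8 × 10⁻⁴/1.9 × 10⁻⁴)·(+0.82) = 12.5474 °C.
Cooling required: 13.0 − (12.5474) = 0.4526 °C.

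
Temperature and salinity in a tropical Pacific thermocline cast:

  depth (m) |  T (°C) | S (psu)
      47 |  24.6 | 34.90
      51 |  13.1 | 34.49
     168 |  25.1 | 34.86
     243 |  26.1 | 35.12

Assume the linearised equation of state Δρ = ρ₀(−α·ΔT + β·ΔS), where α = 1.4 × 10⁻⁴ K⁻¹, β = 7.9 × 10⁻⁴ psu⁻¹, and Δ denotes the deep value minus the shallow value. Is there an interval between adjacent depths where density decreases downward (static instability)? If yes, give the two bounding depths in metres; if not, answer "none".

Evaluate Δρ/ρ₀ = −αΔT + βΔS across each adjacent pair:
  47–51 m: −αΔT+βΔS = −(1.4 × 10⁻⁴)(-11.5)+(7.9 × 10⁻⁴)(-0.41) = 1.3 × 10⁻³ → stable
  51–168 m: −αΔT+βΔS = −(1.4 × 10⁻⁴)(+12.0)+(7.9 × 10⁻⁴)(+0.37) = -1.4 × 10⁻³ → UNSTABLE
  168–243 m: −αΔT+βΔS = −(1.4 × 10⁻⁴)(+1.0)+(7.9 × 10⁻⁴)(+0.26) = 6.5 × 10⁻⁵ → stable
The 51–168 m interval has Δρ < 0: lighter water underlies denser water.

51–168 m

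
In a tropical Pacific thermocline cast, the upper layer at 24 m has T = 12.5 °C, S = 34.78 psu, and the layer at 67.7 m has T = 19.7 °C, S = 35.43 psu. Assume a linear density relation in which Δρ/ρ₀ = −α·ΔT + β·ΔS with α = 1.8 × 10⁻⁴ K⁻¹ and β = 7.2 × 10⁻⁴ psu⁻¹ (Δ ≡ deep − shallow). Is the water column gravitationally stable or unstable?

unstable

ΔT = 19.7 − 12.5 = +7.2 K and ΔS = 35.43 − 34.78 = +0.65 psu (deep − shallow).
−αΔT = -1.296 × 10⁻³; βΔS = 4.68 × 10⁻⁴; sum Δρ/ρ₀ = -8.28 × 10⁻⁴.
Δρ/ρ₀ < 0, so Δρ < 0: deeper water is lighter → statically unstable; the column would overturn.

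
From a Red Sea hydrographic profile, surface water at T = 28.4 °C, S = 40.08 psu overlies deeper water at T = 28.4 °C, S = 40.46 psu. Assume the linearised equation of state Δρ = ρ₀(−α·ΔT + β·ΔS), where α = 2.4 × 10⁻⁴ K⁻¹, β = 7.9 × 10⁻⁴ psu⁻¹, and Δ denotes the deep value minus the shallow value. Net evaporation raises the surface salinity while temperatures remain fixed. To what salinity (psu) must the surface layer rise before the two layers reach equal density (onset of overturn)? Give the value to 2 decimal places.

Neutral buoyancy requires −α(T_deep − T_surf) + β(S_deep − S_surf′) = 0.
S_surf′ = S_deep − (α/β)·ΔT = 40.46 − (2.4 × 10⁻⁴/7.9 × 10⁻⁴)·(+0.0) = 40.4600 psu.
Increase required: 40.4600 − 40.08 = 0.3800 psu.

40.46 psu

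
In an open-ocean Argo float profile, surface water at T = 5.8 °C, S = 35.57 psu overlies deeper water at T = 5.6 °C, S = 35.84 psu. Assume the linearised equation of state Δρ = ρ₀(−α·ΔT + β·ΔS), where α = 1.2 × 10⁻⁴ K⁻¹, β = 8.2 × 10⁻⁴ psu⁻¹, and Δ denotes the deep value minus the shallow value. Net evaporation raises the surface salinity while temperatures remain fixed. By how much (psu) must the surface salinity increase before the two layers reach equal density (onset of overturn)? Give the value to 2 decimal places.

0.30 psu

Neutral buoyancy requires −α(T_deep − T_surf) + β(S_deep − S_surf′) = 0.
S_surf′ = S_deep − (α/β)·ΔT = 35.84 − (1.2 × 10⁻⁴/8.2 × 10⁻⁴)·(-0.2) = 35.8693 psu.
Increase required: 35.8693 − 35.57 = 0.2993 psu.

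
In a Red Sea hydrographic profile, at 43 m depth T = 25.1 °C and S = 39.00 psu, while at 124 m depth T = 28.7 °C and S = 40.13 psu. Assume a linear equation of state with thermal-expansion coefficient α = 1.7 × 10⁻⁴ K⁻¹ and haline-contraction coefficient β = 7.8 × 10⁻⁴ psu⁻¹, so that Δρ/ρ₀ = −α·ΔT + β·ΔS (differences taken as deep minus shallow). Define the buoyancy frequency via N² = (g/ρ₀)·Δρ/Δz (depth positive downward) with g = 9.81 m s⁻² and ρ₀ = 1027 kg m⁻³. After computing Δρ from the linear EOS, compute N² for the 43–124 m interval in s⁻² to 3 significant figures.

ΔT = +3.6 K, ΔS = +1.13 psu (deep − shallow).
Δρ/ρ₀ = −αΔT + βΔS = -6.12 × 10⁻⁴ + 8.814 × 10⁻⁴ = 2.694 × 10⁻⁴, so Δρ ≈ 0.2767 kg m⁻³.
N² = (g/ρ₀)·Δρ/Δz = g·(Δρ/ρ₀)/Δz = 9.81 × 2.694 × 10⁻⁴ / 81 = 3.2627 × 10⁻⁵ s⁻² ≈ 3.26 × 10⁻⁵ s⁻².

3.26 × 10⁻⁵ s⁻²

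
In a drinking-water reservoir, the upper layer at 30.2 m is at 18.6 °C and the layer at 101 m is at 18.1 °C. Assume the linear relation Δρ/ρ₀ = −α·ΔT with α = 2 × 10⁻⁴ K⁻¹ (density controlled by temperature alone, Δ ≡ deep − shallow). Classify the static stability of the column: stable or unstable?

stable

ΔT = 18.1 − 18.6 = -0.5 K, so Δρ/ρ₀ = −αΔT = 1.00 × 10⁻⁴.
Δρ/ρ₀ > 0, so Δρ > 0: deeper water is denser → statically stable.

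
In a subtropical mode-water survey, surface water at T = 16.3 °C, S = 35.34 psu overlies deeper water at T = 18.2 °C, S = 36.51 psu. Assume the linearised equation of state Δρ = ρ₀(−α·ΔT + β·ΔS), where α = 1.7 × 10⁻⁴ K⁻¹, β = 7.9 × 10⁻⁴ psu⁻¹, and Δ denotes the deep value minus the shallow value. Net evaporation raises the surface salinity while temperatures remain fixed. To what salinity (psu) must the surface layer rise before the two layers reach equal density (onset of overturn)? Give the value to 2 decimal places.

Neutral buoyancy requires −α(T_deep − T_surf) + β(S_deep − S_surf′) = 0.
S_surf′ = S_deep − (α/β)·ΔT = 36.51 − (1.7 × 10⁻⁴/7.9 × 10⁻⁴)·(+1.9) = 36.1011 psu.
Increase required: 36.1011 − 35.34 = 0.7611 psu.

36.10 psu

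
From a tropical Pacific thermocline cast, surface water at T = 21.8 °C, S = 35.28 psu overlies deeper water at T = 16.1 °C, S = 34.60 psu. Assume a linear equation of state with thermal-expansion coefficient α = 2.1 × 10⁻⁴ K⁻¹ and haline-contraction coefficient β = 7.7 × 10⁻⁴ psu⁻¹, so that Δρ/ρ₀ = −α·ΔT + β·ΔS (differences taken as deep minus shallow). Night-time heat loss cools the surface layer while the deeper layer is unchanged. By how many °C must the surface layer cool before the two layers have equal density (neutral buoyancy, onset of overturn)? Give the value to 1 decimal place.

Neutral buoyancy requires Δρ = 0, i.e. −α(T_deep − T_surf′) + β(S_deep − S_surf) = 0.
T_surf′ = T_deep − (β/α)·ΔS = 16.1 − (7.7 × 10⁻⁴/2.1 × 10⁻⁴)·(-0.68) = 18.593 °C.
Cooling required: 21.8 − (18.593) = 3.207 °C.

3.2 °C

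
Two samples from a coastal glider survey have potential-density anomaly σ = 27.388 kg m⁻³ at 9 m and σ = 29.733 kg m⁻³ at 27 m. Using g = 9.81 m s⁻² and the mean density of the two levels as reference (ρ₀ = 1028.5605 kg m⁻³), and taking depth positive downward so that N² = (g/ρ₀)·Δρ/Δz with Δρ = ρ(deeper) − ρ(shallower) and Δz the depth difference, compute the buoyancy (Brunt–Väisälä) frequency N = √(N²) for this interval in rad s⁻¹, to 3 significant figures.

Δρ = 1029.733 − 1027.388 = 2.345 kg m⁻³ over Δz = 27 − 9 = 18 m.
N² = (9.81/1028.5605) × (2.345/18) = 1.2425 × 10⁻³ s⁻².
N = √(1.2425 × 10⁻³) = 0.035249 rad s⁻¹ ≈ 0.0352 rad s⁻¹.
Since Δρ > 0 the layer is stably stratified.

0.0352 rad s⁻¹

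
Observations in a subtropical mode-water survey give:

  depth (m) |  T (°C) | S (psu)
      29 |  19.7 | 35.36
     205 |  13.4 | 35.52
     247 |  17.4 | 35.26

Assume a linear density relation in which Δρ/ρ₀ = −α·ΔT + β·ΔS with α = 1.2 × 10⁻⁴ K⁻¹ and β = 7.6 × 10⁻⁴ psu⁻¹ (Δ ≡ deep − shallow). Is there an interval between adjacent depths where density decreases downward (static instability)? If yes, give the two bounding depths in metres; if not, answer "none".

Evaluate Δρ/ρ₀ = −αΔT + βΔS across each adjacent pair:
  29–205 m: −αΔT+βΔS = −(1.2 × 10⁻⁴)(-6.3)+(7.6 × 10⁻⁴)(+0.16) = 8.8 × 10⁻⁴ → stable
  205–247 m: −αΔT+βΔS = −(1.2 × 10⁻⁴)(+4.0)+(7.6 × 10⁻⁴)(-0.26) = -6.8 × 10⁻⁴ → UNSTABLE
The 205–247 m interval has Δρ < 0: lighter water underlies denser water.

205–247 m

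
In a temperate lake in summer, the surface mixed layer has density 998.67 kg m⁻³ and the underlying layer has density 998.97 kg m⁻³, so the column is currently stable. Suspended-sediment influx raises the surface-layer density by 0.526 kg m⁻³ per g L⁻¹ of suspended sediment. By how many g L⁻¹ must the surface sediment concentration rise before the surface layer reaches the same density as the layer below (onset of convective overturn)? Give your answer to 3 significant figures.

Density deficit of the surface layer: 998.97 − 998.67 = 0.3 kg m⁻³.
Required change = 0.3 / 0.526 = 0.570 g L⁻¹.

0.570 g L⁻¹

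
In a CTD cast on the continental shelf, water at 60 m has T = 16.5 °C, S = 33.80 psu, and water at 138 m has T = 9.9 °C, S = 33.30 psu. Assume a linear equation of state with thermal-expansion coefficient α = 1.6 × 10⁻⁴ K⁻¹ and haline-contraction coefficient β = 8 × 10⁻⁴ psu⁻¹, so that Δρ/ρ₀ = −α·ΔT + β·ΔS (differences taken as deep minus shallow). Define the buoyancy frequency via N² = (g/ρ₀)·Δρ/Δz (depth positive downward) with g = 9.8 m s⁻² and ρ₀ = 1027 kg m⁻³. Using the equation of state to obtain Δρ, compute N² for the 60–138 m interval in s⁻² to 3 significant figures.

8.24 × 10⁻⁵ s⁻²

ΔT = -6.6 K, ΔS = -0.50 psu (deep − shallow).
Δρ/ρ₀ = −αΔT + βΔS = 1.056 × 10⁻³ − 4.00 × 10⁻⁴ = 6.56 × 10⁻⁴, so Δρ ≈ 0.6737 kg m⁻³.
N² = (g/ρ₀)·Δρ/Δz = g·(Δρ/ρ₀)/Δz = 9.8 × 6.56 × 10⁻⁴ / 78 = 8.2421 × 10⁻⁵ s⁻² ≈ 8.24 × 10⁻⁵ s⁻².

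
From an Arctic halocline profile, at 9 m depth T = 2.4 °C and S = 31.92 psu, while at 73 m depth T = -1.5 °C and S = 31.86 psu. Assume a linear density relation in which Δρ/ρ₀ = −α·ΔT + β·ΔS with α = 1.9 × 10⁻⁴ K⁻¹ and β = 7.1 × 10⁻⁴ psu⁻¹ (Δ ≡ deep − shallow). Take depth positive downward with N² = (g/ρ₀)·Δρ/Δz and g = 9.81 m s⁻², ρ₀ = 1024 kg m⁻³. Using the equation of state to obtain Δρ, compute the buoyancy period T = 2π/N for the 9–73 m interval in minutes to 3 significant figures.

ΔT = -3.9 K, ΔS = -0.06 psu (deep − shallow).
Δρ/ρ₀ = −αΔT + βΔS = 7.41 × 10⁻⁴ − 4.26 × 10⁻⁵ = 6.984 × 10⁻⁴, so Δρ ≈ 0.7152 kg m⁻³.
N² = (g/ρ₀)·Δρ/Δz = g·(Δρ/ρ₀)/Δz = 9.81 × 6.984 × 10⁻⁴ / 64 = 1.0705 × 10⁻⁴ s⁻².
N = √(1.0705 × 10⁻⁴) = 0.010346 rad s⁻¹ → T = 2π/N = 607.31 s = 10.122 min ≈ 10.1 min.

10.1 min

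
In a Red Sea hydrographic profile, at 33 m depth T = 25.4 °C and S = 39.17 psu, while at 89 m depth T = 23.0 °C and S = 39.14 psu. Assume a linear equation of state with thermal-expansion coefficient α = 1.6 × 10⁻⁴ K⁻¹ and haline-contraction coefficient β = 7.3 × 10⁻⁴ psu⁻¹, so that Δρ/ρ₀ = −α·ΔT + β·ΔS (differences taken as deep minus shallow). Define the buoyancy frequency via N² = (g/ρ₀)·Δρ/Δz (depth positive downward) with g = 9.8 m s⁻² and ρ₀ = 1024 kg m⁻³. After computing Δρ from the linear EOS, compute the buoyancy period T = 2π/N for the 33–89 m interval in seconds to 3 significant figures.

789 s

ΔT = -2.4 K, ΔS = -0.03 psu (deep − shallow).
Δρ/ρ₀ = −αΔT + βΔS = 3.84 × 10⁻⁴ − 2.19 × 10⁻⁵ = 3.621 × 10⁻⁴, so Δρ ≈ 0.3708 kg m⁻³.
N² = (g/ρ₀)·Δρ/Δz = g·(Δρ/ρ₀)/Δz = 9.8 × 3.621 × 10⁻⁴ / 56 = 6.3368 × 10⁻⁵ s⁻².
N = √(6.3368 × 10⁻⁵) = 7.9604 × 10⁻³ rad s⁻¹ → T = 2π/N = 789.31 s ≈ 789 s.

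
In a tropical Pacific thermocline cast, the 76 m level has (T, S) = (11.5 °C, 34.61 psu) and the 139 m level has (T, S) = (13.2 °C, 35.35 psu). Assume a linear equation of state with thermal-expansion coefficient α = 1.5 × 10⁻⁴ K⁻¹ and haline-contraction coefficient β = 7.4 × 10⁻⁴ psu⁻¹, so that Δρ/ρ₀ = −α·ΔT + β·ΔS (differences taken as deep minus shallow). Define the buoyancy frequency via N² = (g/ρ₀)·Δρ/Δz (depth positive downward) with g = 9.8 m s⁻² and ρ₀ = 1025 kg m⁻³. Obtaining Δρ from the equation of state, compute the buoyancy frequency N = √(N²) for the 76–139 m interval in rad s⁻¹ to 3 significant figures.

6.75 × 10⁻³ rad s⁻¹

ΔT = +1.7 K, ΔS = +0.74 psu (deep − shallow).
Δρ/ρ₀ = −αΔT + βΔS = -2.55 × 10⁻⁴ + 5.476 × 10⁻⁴ = 2.926 × 10⁻⁴, so Δρ ≈ 0.2999 kg m⁻³.
N² = (g/ρ₀)·Δρ/Δz = g·(Δρ/ρ₀)/Δz = 9.8 × 2.926 × 10⁻⁴ / 63 = 4.5516 × 10⁻⁵ s⁻².
N = √(4.5516 × 10⁻⁵) = 6.7466 × 10⁻³ rad s⁻¹ ≈ 6.75 × 10⁻³ rad s⁻¹.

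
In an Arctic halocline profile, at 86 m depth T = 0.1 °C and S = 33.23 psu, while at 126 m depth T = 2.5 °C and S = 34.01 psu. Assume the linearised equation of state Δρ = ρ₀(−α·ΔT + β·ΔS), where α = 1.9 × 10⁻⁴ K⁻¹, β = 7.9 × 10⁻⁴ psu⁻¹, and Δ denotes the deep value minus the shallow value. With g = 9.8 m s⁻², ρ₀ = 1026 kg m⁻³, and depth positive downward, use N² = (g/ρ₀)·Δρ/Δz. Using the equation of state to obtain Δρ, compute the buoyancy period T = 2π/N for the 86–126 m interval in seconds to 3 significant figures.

ΔT = +2.4 K, ΔS = +0.78 psu (deep − shallow).
Δρ/ρ₀ = −αΔT + βΔS = -4.56 × 10⁻⁴ + 6.162 × 10⁻⁴ = 1.602 × 10⁻⁴, so Δρ ≈ 0.1644 kg m⁻³.
N² = (g/ρ₀)·Δρ/Δz = g·(Δρ/ρ₀)/Δz = 9.8 × 1.602 × 10⁻⁴ / 40 = 3.9249 × 10⁻⁵ s⁻².
N = √(3.9249 × 10⁻⁵) = 6.2649 × 10⁻³ rad s⁻¹ → T = 2π/N = 1.0029 × 10³ s ≈ 1.00 × 10³ s.

1.00 × 10³ s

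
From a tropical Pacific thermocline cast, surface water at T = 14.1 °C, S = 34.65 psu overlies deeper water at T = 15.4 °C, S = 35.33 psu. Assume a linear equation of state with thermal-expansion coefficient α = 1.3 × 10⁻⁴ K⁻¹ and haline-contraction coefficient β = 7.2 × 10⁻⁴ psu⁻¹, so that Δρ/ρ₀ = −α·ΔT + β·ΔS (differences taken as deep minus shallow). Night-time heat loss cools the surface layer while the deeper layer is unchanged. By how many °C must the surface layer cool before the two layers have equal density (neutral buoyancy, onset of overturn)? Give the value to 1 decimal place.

2.5 °C

Neutral buoyancy requires Δρ = 0, i.e. −α(T_deep − T_surf′) + β(S_deep − S_surf) = 0.
T_surf′ = T_deep − (β/α)·ΔS = 15.4 − (7.2 × 10⁻⁴/1.3 × 10⁻⁴)·(+0.68) = 11.634 °C.
Cooling required: 14.1 − (11.634) = 2.466 °C.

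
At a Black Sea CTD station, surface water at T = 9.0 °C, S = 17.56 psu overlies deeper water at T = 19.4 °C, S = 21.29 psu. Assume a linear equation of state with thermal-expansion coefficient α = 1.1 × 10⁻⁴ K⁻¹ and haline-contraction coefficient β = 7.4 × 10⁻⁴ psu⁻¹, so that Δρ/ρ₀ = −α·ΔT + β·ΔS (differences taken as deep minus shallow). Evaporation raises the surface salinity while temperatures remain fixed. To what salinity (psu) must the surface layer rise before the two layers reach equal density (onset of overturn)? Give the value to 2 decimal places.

Neutral buoyancy requires −α(T_deep − T_surf) + β(S_deep − S_surf′) = 0.
S_surf′ = S_deep − (α/β)·ΔT = 21.29 − (1.1 × 10⁻⁴/7.4 × 10⁻⁴)·(+10.4) = 19.7441 psu.
Increase required: 19.7441 − 17.56 = 2.1841 psu.

19.74 psu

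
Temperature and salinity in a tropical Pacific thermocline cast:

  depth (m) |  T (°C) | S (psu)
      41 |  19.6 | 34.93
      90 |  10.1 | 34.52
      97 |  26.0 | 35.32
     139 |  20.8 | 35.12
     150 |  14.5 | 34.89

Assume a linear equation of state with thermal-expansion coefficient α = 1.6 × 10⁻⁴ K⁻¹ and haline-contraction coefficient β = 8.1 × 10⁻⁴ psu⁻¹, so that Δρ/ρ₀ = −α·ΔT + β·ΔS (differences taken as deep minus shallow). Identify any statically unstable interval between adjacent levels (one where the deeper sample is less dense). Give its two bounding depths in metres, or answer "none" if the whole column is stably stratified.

90–97 m

Evaluate Δρ/ρ₀ = −αΔT + βΔS across each adjacent pair:
  41–90 m: −αΔT+βΔS = −(1.6 × 10⁻⁴)(-9.5)+(8.1 × 10⁻⁴)(-0.41) = 1.2 × 10⁻³ → stable
  90–97 m: −αΔT+βΔS = −(1.6 × 10⁻⁴)(+15.9)+(8.1 × 10⁻⁴)(+0.80) = -1.9 × 10⁻³ → UNSTABLE
  97–139 m: −αΔT+βΔS = −(1.6 × 10⁻⁴)(-5.2)+(8.1 × 10⁻⁴)(-0.20) = 6.7 × 10⁻⁴ → stable
  139–150 m: −αΔT+βΔS = −(1.6 × 10⁻⁴)(-6.3)+(8.1 × 10⁻⁴)(-0.23) = 8.2 × 10⁻⁴ → stable
The 90–97 m interval has Δρ < 0: lighter water underlies denser water.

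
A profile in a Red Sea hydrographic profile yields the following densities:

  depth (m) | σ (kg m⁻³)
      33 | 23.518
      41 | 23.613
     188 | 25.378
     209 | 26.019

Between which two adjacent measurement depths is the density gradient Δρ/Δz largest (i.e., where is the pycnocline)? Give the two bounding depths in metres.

Compute the density gradient over each adjacent pair:
  33–41 m: Δρ/Δz = 0.095/8 = 0.012 kg m⁻⁴
  41–188 m: Δρ/Δz = 1.765/147 = 0.012 kg m⁻⁴
  188–209 m: Δρ/Δz = 0.641/21 = 0.031 kg m⁻⁴
The largest gradient is in the 188–209 m interval — the pycnocline.

188–209 m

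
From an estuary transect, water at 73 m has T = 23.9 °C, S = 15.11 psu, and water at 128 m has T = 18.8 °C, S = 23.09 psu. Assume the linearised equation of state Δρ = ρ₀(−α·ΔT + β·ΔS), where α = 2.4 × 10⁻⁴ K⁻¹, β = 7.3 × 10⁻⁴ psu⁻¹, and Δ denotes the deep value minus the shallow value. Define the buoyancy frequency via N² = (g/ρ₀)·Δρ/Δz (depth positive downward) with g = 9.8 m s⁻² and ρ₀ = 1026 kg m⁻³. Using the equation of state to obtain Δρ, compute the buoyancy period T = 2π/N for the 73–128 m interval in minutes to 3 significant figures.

2.95 min

ΔT = -5.1 K, ΔS = +7.98 psu (deep − shallow).
Δρ/ρ₀ = −αΔT + βΔS = 1.224 × 10⁻³ + 5.8254 × 10⁻³ = 7.0494 × 10⁻³, so Δρ ≈ 7.233 kg m⁻³.
N² = (g/ρ₀)·Δρ/Δz = g·(Δρ/ρ₀)/Δz = 9.8 × 7.0494 × 10⁻³ / 55 = 1.2561 × 10⁻³ s⁻².
N = √(1.2561 × 10⁻³) = 0.035442 rad s⁻¹ → T = 2π/N = 177.28 s = 2.9547 min ≈ 2.95 min.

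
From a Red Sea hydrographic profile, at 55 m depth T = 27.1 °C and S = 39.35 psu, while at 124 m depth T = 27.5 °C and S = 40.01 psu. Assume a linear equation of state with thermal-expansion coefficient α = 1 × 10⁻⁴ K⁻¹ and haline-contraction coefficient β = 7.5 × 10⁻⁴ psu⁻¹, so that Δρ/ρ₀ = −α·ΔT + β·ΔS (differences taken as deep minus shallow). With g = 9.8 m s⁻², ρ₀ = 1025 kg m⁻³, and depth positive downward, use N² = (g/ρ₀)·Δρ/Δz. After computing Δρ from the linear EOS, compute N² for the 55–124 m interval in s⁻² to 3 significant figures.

6.46 × 10⁻⁵ s⁻²

ΔT = +0.4 K, ΔS = +0.66 psu (deep − shallow).
Δρ/ρ₀ = −αΔT + βΔS = -4.00 × 10⁻⁵ + 4.95 × 10⁻⁴ = 4.55 × 10⁻⁴, so Δρ ≈ 0.4664 kg m⁻³.
N² = (g/ρ₀)·Δρ/Δz = g·(Δρ/ρ₀)/Δz = 9.8 × 4.55 × 10⁻⁴ / 69 = 6.4623 × 10⁻⁵ s⁻² ≈ 6.46 × 10⁻⁵ s⁻².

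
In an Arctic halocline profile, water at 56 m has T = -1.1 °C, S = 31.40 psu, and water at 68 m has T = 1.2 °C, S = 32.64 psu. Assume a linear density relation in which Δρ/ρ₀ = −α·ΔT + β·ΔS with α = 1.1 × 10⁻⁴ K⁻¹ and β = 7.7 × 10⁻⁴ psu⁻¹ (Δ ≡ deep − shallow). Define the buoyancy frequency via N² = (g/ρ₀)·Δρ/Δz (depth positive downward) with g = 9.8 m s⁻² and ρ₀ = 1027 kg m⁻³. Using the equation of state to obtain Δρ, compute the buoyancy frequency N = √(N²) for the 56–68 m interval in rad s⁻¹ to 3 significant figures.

0.0239 rad s⁻¹

ΔT = +2.3 K, ΔS = +1.24 psu (deep − shallow).
Δρ/ρ₀ = −αΔT + βΔS = -2.53 × 10⁻⁴ + 9.548 × 10⁻⁴ = 7.018 × 10⁻⁴, so Δρ ≈ 0.7207 kg m⁻³.
N² = (g/ρ₀)·Δρ/Δz = g·(Δρ/ρ₀)/Δz = 9.8 × 7.018 × 10⁻⁴ / 12 = 5.7314 × 10⁻⁴ s⁻².
N = √(5.7314 × 10⁻⁴) = 0.023940 rad s⁻¹ ≈ 0.0239 rad s⁻¹.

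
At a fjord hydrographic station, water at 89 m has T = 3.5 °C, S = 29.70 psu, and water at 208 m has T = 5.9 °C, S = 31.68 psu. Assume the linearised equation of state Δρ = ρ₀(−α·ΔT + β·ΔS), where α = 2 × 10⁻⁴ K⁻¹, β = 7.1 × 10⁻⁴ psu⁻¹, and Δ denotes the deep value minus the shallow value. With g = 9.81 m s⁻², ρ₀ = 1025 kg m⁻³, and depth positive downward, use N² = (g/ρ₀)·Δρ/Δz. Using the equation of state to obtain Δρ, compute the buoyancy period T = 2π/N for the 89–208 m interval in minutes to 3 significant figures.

12.0 min

ΔT = +2.4 K, ΔS = +1.98 psu (deep − shallow).
Δρ/ρ₀ = −αΔT + βΔS = -4.80 × 10⁻⁴ + 1.4058 × 10⁻³ = 9.258 × 10⁻⁴, so Δρ ≈ 0.9489 kg m⁻³.
N² = (g/ρ₀)·Δρ/Δz = g·(Δρ/ρ₀)/Δz = 9.81 × 9.258 × 10⁻⁴ / 119 = 7.6320 × 10⁻⁵ s⁻².
N = √(7.6320 × 10⁻⁵) = 8.7361 × 10⁻³ rad s⁻¹ → T = 2π/N = 719.22 s = 11.987 min ≈ 12.0 min.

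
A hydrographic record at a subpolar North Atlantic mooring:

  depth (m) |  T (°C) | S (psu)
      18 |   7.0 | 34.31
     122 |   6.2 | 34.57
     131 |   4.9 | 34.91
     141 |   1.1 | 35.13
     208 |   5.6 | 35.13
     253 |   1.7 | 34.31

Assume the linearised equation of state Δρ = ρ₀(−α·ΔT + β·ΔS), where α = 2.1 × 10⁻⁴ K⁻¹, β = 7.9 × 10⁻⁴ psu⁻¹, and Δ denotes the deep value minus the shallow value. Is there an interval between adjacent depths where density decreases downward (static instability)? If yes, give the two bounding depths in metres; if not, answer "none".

Evaluate Δρ/ρ₀ = −αΔT + βΔS across each adjacent pair:
  18–122 m: −αΔT+βΔS = −(2.1 × 10⁻⁴)(-0.8)+(7.9 × 10⁻⁴)(+0.26) = 3.7 × 10⁻⁴ → stable
  122–131 m: −αΔT+βΔS = −(2.1 × 10⁻⁴)(-1.3)+(7.9 × 10⁻⁴)(+0.34) = 5.4 × 10⁻⁴ → stable
  131–141 m: −αΔT+βΔS = −(2.1 × 10⁻⁴)(-3.8)+(7.9 × 10⁻⁴)(+0.22) = 9.7 × 10⁻⁴ → stable
  141–208 m: −αΔT+βΔS = −(2.1 × 10⁻⁴)(+4.5)+(7.9 × 10⁻⁴)(+0.00) = -9.5 × 10⁻⁴ → UNSTABLE
  208–253 m: −αΔT+βΔS = −(2.1 × 10⁻⁴)(-3.9)+(7.9 × 10⁻⁴)(-0.82) = 1.7 × 10⁻⁴ → stable
The 141–208 m interval has Δρ < 0: lighter water underlies denser water.

141–208 m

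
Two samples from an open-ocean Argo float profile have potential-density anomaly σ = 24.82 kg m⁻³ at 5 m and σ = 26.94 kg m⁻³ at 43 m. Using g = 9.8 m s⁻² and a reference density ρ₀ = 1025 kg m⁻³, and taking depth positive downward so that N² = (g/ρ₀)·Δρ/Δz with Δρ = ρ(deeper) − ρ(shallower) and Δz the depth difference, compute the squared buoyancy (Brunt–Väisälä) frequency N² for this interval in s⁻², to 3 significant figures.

5.33 × 10⁻⁴ s⁻²

Δρ = 1026.94 − 1024.82 = 2.12 kg m⁻³ over Δz = 43 − 5 = 38 m.
N² = (9.8/1025) × (2.12/38) = 5.3340 × 10⁻⁴ s⁻² ≈ 5.33 × 10⁻⁴ s⁻².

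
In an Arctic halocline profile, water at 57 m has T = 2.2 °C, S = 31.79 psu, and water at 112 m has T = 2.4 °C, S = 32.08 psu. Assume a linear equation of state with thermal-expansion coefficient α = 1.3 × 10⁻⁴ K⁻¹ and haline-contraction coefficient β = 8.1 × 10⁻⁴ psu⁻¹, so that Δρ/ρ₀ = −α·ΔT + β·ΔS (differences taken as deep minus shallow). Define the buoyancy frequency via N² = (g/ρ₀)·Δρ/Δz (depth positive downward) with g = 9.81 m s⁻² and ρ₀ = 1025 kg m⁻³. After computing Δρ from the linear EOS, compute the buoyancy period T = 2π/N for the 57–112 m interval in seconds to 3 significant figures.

ΔT = +0.2 K, ΔS = +0.29 psu (deep − shallow).
Δρ/ρ₀ = −αΔT + βΔS = -2.60 × 10⁻⁵ + 2.349 × 10⁻⁴ = 2.089 × 10⁻⁴, so Δρ ≈ 0.2141 kg m⁻³.
N² = (g/ρ₀)·Δρ/Δz = g·(Δρ/ρ₀)/Δz = 9.81 × 2.089 × 10⁻⁴ / 55 = 3.7260 × 10⁻⁵ s⁻².
N = √(3.7260 × 10⁻⁵) = 6.1041 × 10⁻³ rad s⁻¹ → T = 2π/N = 1.0293 × 10³ s ≈ 1.03 × 10³ s.

1.03 × 10³ s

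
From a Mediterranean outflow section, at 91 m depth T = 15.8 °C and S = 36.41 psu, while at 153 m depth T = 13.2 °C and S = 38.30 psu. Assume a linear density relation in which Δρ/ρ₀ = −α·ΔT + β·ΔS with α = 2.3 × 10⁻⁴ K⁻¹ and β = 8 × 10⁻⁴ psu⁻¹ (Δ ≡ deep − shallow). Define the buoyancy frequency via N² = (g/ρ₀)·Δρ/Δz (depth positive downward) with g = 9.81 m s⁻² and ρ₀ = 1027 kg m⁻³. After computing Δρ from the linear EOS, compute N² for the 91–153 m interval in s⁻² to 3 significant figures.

ΔT = -2.6 K, ΔS = +1.89 psu (deep − shallow).
Δρ/ρ₀ = −αΔT + βΔS = 5.98 × 10⁻⁴ + 1.512 × 10⁻³ = 2.11 × 10⁻³, so Δρ ≈ 2.167 kg m⁻³.
N² = (g/ρ₀)·Δρ/Δz = g·(Δρ/ρ₀)/Δz = 9.81 × 2.11 × 10⁻³ / 62 = 3.3386 × 10⁻⁴ s⁻² ≈ 3.34 × 10⁻⁴ s⁻².

3.34 × 10⁻⁴ s⁻²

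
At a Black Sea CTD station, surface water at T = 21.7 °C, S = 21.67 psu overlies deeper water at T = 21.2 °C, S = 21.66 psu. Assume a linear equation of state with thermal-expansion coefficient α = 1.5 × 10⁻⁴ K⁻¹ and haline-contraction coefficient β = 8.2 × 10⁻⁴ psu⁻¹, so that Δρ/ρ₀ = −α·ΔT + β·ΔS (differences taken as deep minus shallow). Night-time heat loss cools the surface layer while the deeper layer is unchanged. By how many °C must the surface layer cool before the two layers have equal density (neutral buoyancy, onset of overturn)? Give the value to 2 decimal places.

Neutral buoyancy requires Δρ = 0, i.e. −α(T_deep − T_surf′) + β(S_deep − S_surf) = 0.
T_surf′ = T_deep − (β/α)·ΔS = 21.2 − (8.2 × 10⁻⁴/1.5 × 10⁻⁴)·(-0.01) = 21.2547 °C.
Cooling required: 21.7 − (21.2547) = 0.4453 °C.

0.45 °C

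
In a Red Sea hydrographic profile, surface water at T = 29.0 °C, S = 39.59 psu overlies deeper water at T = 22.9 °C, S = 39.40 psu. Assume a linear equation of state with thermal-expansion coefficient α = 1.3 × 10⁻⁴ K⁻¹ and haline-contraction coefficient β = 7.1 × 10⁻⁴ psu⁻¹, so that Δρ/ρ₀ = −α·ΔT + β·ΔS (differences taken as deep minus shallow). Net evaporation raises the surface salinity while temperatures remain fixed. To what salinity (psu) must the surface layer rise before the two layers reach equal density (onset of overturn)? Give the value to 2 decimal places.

40.52 psu

Neutral buoyancy requires −α(T_deep − T_surf) + β(S_deep − S_surf′) = 0.
S_surf′ = S_deep − (α/β)·ΔT = 39.40 − (1.3 × 10⁻⁴/7.1 × 10⁻⁴)·(-6.1) = 40.5169 psu.
Increase required: 40.5169 − 39.59 = 0.9269 psu.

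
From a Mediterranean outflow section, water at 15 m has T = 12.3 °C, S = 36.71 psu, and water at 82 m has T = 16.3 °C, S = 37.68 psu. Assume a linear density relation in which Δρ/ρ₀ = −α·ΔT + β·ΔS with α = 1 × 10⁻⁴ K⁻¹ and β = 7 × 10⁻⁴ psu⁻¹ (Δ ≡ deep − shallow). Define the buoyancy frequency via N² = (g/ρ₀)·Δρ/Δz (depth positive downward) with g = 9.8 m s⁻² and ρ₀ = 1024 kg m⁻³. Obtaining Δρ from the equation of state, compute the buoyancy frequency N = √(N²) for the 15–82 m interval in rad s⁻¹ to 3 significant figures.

6.39 × 10⁻³ rad s⁻¹

ΔT = +4.0 K, ΔS = +0.97 psu (deep − shallow).
Δρ/ρ₀ = −αΔT + βΔS = -4.00 × 10⁻⁴ + 6.79 × 10⁻⁴ = 2.79 × 10⁻⁴, so Δρ ≈ 0.2857 kg m⁻³.
N² = (g/ρ₀)·Δρ/Δz = g·(Δρ/ρ₀)/Δz = 9.8 × 2.79 × 10⁻⁴ / 67 = 4.0809 × 10⁻⁵ s⁻².
N = √(4.0809 × 10⁻⁵) = 6.3882 × 10⁻³ rad s⁻¹ ≈ 6.39 × 10⁻³ rad s⁻¹.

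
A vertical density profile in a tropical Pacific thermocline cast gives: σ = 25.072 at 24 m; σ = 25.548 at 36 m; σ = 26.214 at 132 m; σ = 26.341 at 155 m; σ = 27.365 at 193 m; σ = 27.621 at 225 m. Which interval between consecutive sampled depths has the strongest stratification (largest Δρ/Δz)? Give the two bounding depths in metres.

24–36 m

Compute the density gradient over each adjacent pair:
  24–36 m: Δρ/Δz = 0.476/12 = 0.040 kg m⁻⁴
  36–132 m: Δρ/Δz = 0.666/96 = 6.9 × 10⁻³ kg m⁻⁴
  132–155 m: Δρ/Δz = 0.127/23 = 5.5 × 10⁻³ kg m⁻⁴
  155–193 m: Δρ/Δz = 1.024/38 = 0.027 kg m⁻⁴
  193–225 m: Δρ/Δz = 0.256/32 = 8.0 × 10⁻³ kg m⁻⁴
The largest gradient is in the 24–36 m interval — the pycnocline.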